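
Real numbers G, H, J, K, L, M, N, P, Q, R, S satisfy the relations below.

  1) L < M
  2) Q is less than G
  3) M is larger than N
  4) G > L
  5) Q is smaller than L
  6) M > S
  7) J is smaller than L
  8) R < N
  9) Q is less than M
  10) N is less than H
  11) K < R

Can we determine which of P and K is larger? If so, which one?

undetermined

Following every chain through K: above K we get R, N, M, H.
P is not reached, and no chain runs the other way from P to K.
So the given relations leave the order of K and P undetermined.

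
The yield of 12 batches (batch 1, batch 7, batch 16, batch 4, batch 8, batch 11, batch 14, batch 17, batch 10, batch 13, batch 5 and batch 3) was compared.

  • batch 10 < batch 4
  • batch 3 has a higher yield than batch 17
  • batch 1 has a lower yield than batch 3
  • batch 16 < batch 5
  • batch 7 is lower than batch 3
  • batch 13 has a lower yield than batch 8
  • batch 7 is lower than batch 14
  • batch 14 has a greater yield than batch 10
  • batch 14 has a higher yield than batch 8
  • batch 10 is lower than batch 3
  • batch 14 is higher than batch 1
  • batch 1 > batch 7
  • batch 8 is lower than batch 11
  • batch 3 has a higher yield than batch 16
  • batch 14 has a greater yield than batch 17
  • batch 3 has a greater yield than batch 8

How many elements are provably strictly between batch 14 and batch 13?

The relations place batch 13 below batch 14. An element lies strictly between them when it is forced above batch 13 and also forced below batch 14.
Above batch 13: {batch 8, batch 3, batch 11}. Below batch 14: {batch 10, batch 17, batch 8, batch 7, batch 1}.
Intersection: {batch 8} — 1.

1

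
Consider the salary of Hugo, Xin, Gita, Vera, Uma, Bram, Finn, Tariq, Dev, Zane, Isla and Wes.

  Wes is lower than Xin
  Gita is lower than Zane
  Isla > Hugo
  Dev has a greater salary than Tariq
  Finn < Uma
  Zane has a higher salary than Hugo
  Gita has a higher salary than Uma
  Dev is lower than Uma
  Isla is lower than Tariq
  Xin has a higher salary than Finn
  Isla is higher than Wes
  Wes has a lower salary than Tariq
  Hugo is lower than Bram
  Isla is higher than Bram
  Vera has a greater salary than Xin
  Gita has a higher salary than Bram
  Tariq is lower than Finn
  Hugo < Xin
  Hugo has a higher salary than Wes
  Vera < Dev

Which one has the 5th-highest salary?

Vera

The consecutive relations fix a unique order: Wes < Hugo < Bram < Isla < Tariq < Finn < Xin < Vera < Dev < Uma < Gita < Zane.
Counting 5 from the largest end gives Vera.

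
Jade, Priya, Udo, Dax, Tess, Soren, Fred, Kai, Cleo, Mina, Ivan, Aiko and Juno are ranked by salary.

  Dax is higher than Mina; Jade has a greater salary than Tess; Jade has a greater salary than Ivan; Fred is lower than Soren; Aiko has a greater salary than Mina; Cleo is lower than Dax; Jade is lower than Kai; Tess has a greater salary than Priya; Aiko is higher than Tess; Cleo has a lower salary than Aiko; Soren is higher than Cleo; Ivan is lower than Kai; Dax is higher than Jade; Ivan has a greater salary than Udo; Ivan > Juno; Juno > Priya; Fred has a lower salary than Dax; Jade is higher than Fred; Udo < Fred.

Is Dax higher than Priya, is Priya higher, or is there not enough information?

Priya < Juno and Juno < Ivan give Priya < Ivan.
With Ivan < Jade: Priya < Juno < Ivan < Jade.
Then Jade < Dax extends the chain to Dax.
So Dax is higher.

Dax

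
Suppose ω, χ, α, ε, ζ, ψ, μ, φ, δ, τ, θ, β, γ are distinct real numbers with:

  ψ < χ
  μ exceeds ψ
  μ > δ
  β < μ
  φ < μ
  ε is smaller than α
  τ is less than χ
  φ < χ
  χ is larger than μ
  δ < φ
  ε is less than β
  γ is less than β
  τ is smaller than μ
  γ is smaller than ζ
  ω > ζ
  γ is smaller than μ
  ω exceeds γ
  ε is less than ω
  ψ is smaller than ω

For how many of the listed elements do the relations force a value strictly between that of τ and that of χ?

Chaining upward from τ reaches: μ.
Chaining downward from χ reaches: γ, δ, ε, ψ, φ, β, μ.
Strictly between τ and χ are those in both lists: μ — 1 element.

1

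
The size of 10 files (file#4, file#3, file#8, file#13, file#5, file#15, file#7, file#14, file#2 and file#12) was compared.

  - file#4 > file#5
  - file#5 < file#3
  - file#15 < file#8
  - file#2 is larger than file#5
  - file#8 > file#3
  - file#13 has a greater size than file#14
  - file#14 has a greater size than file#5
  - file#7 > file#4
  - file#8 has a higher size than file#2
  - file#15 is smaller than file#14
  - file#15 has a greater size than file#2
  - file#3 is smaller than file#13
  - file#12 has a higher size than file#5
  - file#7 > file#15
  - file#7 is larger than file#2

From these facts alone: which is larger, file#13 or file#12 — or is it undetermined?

Following every chain through file#12: below file#12 we get file#5.
file#13 is not reached, and no chain runs the other way from file#13 to file#12.
So the given relations leave the order of file#12 and file#13 undetermined.

undetermined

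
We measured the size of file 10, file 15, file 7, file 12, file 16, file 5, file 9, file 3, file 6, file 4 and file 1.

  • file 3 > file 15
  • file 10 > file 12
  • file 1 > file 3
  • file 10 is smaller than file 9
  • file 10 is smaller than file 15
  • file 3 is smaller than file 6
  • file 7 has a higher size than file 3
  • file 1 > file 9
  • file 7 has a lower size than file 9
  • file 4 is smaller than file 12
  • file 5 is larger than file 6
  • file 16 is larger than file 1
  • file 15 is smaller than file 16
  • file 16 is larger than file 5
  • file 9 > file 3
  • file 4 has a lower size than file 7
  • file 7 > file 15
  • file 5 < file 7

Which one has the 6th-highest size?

file 6

The consecutive relations fix a unique order: file 4 < file 12 < file 10 < file 15 < file 3 < file 6 < file 5 < file 7 < file 9 < file 1 < file 16.
Counting 6 from the largest end gives file 6.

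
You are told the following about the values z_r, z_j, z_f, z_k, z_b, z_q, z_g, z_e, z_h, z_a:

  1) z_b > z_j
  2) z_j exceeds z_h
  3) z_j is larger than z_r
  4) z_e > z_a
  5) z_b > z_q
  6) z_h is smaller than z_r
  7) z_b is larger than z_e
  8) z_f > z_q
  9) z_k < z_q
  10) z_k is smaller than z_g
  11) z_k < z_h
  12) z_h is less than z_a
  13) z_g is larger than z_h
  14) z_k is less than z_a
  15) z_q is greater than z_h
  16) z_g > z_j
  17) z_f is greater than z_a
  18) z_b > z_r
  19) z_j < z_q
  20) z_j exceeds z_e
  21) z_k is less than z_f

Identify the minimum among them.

z_k

Chaining upward from z_k: directly above it, z_h, z_a, z_q, z_g, z_f; then z_r, z_e, z_j, z_b.
That covers every other element, and nothing is given below z_k, so z_k is the minimum.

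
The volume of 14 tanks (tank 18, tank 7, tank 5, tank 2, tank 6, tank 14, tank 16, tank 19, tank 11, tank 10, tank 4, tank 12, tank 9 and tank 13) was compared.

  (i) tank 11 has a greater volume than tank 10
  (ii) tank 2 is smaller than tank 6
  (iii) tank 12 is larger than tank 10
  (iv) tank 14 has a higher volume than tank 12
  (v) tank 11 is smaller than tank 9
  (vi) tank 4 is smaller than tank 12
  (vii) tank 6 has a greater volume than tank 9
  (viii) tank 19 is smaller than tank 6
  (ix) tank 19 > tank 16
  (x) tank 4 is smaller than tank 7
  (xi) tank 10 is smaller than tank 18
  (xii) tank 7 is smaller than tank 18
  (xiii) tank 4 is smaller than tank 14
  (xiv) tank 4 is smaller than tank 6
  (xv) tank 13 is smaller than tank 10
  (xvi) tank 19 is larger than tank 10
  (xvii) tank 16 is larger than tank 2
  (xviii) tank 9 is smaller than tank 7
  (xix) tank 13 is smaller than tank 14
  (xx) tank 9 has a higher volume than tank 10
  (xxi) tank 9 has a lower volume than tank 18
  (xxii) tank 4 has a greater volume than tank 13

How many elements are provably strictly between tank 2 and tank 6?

2

The relations place tank 2 below tank 6. An element lies strictly between them when it is forced above tank 2 and also forced below tank 6.
Above tank 2: {tank 16, tank 19}. Below tank 6: {tank 13, tank 10, tank 4, tank 11, tank 9, tank 16, tank 19}.
Intersection: {tank 16, tank 19} — 2.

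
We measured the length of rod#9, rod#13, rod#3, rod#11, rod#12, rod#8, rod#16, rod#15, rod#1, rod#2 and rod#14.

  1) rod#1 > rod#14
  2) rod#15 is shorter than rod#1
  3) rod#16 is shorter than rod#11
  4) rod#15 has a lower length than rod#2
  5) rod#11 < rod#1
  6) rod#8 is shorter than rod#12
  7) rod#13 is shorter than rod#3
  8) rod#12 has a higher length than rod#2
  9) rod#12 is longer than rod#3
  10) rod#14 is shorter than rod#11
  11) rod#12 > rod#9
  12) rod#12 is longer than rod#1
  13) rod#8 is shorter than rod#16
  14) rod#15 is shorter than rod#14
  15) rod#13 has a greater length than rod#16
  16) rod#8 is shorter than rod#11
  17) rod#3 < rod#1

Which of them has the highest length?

rod#12

Chaining downward from rod#12: directly below it, rod#8, rod#2, rod#9, rod#3, rod#1; then rod#15, rod#13, rod#14, rod#11; then rod#16.
That covers every other element, and nothing is given above rod#12, so rod#12 is the highest length.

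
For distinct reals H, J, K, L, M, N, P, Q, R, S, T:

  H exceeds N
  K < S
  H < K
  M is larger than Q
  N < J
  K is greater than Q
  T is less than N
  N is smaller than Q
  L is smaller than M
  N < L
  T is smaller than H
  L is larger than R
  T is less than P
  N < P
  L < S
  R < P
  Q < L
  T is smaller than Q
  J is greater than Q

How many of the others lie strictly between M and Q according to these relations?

Chaining upward from Q reaches: J, L, K, S.
Chaining downward from M reaches: T, R, N, L.
Strictly between Q and M are those in both lists: L — 1 element.

1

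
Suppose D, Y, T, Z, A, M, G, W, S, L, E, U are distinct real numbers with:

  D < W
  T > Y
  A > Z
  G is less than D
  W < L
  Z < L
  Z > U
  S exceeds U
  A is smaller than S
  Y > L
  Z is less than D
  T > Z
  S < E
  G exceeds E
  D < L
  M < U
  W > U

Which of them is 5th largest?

D

Chaining the given pairs: M < U < Z < A < S < E < G < D < W < L < Y < T.
The 5th largest is D.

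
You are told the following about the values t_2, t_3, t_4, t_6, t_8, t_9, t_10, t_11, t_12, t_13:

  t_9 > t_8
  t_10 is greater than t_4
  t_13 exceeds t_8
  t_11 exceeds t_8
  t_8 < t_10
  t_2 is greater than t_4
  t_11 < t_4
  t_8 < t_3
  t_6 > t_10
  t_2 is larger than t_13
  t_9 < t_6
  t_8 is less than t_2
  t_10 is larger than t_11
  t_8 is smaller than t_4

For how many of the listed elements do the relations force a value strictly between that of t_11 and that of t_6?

Chaining upward from t_11 reaches: t_4, t_10, t_2.
Chaining downward from t_6 reaches: t_8, t_9, t_4, t_10.
Strictly between t_11 and t_6 are those in both lists: t_4, t_10 — 2 elements.

2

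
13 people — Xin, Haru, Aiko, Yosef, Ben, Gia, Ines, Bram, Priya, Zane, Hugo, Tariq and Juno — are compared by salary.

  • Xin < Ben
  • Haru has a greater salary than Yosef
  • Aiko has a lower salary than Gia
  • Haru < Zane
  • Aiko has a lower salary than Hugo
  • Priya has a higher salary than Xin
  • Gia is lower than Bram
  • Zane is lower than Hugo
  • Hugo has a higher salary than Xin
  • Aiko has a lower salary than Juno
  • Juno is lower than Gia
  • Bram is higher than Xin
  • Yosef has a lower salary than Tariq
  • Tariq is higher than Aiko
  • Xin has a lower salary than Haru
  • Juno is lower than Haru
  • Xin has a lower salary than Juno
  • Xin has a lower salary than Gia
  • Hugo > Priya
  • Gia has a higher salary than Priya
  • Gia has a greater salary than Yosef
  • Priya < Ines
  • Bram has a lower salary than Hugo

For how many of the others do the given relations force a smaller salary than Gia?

5

Directly below Gia: Yosef, Aiko, Xin, Priya, Juno.
Nothing else is reachable below Gia; 5 in all.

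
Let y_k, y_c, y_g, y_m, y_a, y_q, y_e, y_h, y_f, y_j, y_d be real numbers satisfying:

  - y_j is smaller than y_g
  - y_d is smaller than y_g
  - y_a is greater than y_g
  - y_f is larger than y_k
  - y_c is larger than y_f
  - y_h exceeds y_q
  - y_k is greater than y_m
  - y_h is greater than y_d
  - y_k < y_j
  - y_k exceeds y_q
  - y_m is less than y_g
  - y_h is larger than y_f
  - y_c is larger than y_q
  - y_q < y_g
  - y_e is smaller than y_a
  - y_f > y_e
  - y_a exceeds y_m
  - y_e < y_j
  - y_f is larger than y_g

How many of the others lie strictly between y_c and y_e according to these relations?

The relations place y_e below y_c. An element lies strictly between them when it is forced above y_e and also forced below y_c.
Above y_e: {y_j, y_g, y_f, y_h, y_a}. Below y_c: {y_m, y_q, y_d, y_k, y_j, y_g, y_f}.
Intersection: {y_j, y_g, y_f} — 3.

3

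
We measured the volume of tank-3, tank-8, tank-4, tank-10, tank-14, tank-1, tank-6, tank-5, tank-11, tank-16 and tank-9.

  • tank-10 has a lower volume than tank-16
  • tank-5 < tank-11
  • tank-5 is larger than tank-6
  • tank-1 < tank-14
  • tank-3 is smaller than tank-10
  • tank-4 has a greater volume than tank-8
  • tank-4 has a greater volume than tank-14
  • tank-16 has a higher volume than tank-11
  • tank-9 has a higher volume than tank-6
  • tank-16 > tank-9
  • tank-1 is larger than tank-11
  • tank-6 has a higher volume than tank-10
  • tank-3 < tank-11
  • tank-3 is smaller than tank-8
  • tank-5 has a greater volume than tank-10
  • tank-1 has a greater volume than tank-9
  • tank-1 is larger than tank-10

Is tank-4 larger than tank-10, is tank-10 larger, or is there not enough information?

tank-10 < tank-6 and tank-6 < tank-5 give tank-10 < tank-5.
Then tank-5 < tank-11 extends the chain to tank-11.
With tank-11 < tank-1: tank-10 < tank-6 < tank-5 < tank-11 < tank-1.
With tank-1 < tank-14: tank-10 < tank-6 < tank-5 < tank-11 < tank-1 < tank-14.
Then tank-14 < tank-4 extends the chain to tank-4.
So tank-4 is larger.

tank-4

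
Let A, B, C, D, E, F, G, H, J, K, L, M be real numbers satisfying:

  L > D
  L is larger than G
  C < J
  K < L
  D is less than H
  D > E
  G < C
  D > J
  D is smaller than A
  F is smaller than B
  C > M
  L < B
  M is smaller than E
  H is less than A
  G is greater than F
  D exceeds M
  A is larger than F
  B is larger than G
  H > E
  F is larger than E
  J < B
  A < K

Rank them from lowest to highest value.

M < E < F < G < C < J < D < H < A < K < L < B

Nothing is placed below M, so it is least; from there M < E; E < F; F < G; G < C; C < J; J < D; D < H; H < A; A < K; K < L; L < B, each given directly.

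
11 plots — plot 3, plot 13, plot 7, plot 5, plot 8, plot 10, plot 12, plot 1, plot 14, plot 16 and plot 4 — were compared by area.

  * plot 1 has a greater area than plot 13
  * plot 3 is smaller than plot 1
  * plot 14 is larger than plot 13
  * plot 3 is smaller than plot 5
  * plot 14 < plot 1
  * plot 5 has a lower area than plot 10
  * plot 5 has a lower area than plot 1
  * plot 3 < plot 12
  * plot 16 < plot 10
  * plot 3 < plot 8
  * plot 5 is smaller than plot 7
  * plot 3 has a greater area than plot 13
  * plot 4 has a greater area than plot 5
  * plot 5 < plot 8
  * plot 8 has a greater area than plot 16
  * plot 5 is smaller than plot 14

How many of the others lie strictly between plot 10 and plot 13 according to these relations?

Chaining upward from plot 13 reaches: plot 3, plot 5, plot 14, plot 1, plot 8, plot 4, plot 12, plot 7.
Chaining downward from plot 10 reaches: plot 3, plot 5, plot 16.
Strictly between plot 13 and plot 10 are those in both lists: plot 3, plot 5 — 2 elements.

2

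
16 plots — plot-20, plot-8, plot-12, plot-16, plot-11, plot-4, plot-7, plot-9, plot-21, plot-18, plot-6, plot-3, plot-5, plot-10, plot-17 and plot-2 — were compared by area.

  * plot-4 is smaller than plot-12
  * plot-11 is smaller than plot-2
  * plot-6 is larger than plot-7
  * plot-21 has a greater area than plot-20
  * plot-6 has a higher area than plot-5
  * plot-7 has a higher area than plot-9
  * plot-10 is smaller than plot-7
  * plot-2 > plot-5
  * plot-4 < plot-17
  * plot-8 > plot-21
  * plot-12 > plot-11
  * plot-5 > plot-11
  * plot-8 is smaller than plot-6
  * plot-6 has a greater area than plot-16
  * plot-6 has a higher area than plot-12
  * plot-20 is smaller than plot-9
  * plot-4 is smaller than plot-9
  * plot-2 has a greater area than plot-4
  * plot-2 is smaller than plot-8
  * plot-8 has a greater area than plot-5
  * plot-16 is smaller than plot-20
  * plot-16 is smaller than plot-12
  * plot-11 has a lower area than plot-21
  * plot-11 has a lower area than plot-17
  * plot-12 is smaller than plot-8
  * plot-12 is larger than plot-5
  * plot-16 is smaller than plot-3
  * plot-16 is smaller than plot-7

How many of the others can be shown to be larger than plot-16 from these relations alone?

The elements the relations force above plot-16 are plot-20, plot-12, plot-21, plot-9, plot-7, plot-8, plot-3, plot-6 — no chain reaches any other.
That is 8.

8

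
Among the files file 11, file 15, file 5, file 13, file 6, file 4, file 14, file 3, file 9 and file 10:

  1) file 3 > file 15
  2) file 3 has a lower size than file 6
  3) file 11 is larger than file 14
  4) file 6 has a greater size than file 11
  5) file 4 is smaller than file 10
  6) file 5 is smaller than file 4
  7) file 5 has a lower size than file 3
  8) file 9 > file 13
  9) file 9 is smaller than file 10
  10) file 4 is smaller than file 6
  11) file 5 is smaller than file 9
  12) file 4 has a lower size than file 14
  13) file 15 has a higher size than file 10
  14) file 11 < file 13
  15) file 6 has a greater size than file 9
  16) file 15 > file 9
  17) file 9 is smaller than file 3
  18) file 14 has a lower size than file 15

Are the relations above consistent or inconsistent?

Every relation is compatible with file 5 < file 4 < file 14 < file 11 < file 13 < file 9 < file 10 < file 15 < file 3 < file 6; the set is consistent.

consistent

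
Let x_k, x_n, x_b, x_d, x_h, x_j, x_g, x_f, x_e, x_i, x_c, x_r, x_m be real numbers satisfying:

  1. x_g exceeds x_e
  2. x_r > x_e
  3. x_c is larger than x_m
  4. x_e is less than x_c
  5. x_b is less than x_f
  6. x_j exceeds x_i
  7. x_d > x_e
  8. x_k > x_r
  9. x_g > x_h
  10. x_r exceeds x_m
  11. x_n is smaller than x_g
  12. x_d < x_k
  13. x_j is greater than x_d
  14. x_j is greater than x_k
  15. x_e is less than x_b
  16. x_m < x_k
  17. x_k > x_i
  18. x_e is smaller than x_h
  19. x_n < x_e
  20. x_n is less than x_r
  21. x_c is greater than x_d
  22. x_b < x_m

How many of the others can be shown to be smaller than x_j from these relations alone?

Directly below x_j: x_d, x_i, x_k.
One step further: x_e, x_m, x_r (6 so far).
One step further: x_n, x_b (8 so far).
Nothing else is reachable below x_j; 8 in all.

8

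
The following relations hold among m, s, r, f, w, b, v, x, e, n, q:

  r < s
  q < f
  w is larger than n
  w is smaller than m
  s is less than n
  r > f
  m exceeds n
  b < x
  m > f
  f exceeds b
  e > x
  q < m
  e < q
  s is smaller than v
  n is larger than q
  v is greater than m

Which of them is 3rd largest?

Piecing the relations together gives one ordering: b < x < e < q < f < r < s < n < w < m < v.
Counting 3 from the largest end gives w.

w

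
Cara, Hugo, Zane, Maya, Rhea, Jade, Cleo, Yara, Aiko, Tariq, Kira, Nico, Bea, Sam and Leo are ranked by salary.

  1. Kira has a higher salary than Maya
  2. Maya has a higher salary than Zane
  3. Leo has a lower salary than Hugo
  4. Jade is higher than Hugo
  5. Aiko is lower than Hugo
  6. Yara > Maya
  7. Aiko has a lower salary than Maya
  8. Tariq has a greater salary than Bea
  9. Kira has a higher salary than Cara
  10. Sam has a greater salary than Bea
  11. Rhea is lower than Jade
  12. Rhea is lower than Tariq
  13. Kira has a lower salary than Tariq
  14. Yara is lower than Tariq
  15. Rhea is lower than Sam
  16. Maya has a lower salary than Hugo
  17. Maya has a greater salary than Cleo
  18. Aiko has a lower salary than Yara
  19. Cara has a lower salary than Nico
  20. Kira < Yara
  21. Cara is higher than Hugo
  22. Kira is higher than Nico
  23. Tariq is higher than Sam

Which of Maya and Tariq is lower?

Maya

Maya < Hugo and Hugo < Cara give Maya < Cara.
With Cara < Nico: Maya < Hugo < Cara < Nico.
Then Nico < Kira extends the chain to Kira.
With Kira < Yara: Maya < Hugo < Cara < Nico < Kira < Yara.
With Yara < Tariq: Maya < Hugo < Cara < Nico < Kira < Yara < Tariq.
So Maya < Tariq; Maya is the lower of the two.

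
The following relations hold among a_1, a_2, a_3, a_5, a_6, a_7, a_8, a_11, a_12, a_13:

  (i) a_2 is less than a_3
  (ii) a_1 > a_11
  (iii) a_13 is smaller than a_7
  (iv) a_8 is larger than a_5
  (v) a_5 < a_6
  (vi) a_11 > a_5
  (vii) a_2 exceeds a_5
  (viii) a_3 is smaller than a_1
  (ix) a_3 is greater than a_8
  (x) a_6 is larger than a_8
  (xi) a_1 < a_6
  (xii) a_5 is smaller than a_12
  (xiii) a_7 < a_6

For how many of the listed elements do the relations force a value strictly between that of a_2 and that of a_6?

2

Chaining upward from a_2 reaches: a_3, a_1.
Chaining downward from a_6 reaches: a_5, a_13, a_8, a_7, a_11, a_3, a_1.
Strictly between a_2 and a_6 are those in both lists: a_3, a_1 — 2 elements.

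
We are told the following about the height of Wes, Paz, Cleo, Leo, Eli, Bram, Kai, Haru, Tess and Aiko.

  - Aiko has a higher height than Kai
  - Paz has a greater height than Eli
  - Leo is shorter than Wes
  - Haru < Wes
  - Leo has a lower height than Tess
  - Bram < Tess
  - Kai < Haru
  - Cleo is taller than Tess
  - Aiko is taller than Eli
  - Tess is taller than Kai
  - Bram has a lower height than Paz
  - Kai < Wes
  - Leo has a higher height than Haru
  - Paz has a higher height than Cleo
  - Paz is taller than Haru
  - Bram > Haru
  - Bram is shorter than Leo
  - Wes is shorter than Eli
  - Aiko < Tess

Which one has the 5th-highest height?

Eli

The consecutive relations fix a unique order: Kai < Haru < Bram < Leo < Wes < Eli < Aiko < Tess < Cleo < Paz.
Counting 5 from the largest end gives Eli.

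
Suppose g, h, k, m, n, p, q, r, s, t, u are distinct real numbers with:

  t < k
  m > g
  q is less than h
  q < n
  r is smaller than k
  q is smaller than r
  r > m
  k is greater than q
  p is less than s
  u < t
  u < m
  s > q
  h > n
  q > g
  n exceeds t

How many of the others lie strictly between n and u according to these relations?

Chaining upward from u reaches: t, m, r, k, h.
Chaining downward from n reaches: t, g, q.
Strictly between u and n are those in both lists: t — 1 element.

1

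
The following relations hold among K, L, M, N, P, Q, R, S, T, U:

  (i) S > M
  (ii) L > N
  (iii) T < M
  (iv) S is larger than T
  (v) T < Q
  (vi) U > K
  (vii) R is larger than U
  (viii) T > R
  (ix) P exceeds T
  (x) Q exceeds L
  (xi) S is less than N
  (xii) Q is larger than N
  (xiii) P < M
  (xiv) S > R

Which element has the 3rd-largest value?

Chaining the given pairs: K < U < R < T < P < M < S < N < L < Q.
Counting 3 from the largest end gives N.

N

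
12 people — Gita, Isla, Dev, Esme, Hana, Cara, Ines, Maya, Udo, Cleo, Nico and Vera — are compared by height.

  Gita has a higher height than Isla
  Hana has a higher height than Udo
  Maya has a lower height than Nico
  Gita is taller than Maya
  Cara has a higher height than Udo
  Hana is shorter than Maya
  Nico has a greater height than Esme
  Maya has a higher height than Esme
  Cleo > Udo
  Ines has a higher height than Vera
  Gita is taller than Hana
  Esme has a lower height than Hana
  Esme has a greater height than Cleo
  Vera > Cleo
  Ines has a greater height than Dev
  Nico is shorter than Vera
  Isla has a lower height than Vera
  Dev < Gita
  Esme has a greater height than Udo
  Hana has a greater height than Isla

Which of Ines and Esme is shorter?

The relevant relations are Esme < Hana; Hana < Maya; Maya < Nico; Nico < Vera; Vera < Ines.
Together: Esme < Hana < Maya < Nico < Vera < Ines.
So Esme < Ines; Esme is the shorter of the two.

Esme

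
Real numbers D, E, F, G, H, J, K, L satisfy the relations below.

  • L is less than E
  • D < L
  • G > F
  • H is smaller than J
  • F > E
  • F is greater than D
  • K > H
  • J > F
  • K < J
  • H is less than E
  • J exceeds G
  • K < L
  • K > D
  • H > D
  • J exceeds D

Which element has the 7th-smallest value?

G

Chaining the given pairs: D < H < K < L < E < F < G < J.
The 7th smallest is G.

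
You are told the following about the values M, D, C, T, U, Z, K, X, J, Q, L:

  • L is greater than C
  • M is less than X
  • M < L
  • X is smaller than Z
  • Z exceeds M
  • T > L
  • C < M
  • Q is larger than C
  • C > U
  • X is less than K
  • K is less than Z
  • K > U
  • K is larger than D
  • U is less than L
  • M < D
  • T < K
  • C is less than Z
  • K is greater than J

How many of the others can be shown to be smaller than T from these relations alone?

Directly below T: L.
One step further: U, C, M (4 so far).
No other element is forced below T by the given relations, so the count is 4.

4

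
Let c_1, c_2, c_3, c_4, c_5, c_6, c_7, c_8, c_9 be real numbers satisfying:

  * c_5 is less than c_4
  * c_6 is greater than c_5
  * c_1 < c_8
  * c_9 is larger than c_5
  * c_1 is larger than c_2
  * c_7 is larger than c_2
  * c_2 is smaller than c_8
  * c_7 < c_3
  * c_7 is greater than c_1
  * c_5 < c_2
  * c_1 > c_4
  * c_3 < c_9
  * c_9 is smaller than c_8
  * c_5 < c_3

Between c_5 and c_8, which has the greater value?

Chaining the given relations: c_5 < c_2 < c_1 < c_7 < c_3 < c_9 < c_8.
So c_5 < c_8; c_8 is the larger of the two.

c_8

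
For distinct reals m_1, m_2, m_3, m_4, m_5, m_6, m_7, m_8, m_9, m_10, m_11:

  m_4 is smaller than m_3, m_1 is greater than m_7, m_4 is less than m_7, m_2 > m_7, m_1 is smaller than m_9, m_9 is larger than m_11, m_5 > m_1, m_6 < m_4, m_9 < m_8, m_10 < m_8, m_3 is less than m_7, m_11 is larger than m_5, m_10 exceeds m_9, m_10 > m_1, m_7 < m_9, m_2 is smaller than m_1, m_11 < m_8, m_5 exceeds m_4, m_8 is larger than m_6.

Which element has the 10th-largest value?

m_4

Chaining the given pairs: m_6 < m_4 < m_3 < m_7 < m_2 < m_1 < m_5 < m_11 < m_9 < m_10 < m_8.
The 10th largest is m_4.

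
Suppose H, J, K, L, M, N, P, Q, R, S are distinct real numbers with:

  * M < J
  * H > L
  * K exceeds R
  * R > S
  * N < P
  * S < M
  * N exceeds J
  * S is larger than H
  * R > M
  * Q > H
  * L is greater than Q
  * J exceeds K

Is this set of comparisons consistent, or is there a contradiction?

inconsistent

We have H < Q stated directly, yet also Q < L < H by chaining the others — so Q < H. Contradiction.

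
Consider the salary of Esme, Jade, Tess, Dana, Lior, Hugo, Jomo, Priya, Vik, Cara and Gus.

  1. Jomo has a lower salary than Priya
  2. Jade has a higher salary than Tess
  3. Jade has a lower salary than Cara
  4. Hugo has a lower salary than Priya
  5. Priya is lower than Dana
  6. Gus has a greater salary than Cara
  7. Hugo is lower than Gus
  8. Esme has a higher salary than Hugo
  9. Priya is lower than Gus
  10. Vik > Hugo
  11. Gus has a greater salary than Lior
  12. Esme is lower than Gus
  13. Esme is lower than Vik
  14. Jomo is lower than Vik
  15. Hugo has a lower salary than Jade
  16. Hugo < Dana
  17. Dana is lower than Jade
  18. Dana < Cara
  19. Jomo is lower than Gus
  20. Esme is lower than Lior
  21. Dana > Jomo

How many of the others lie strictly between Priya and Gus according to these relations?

The relations place Priya below Gus. An element lies strictly between them when it is forced above Priya and also forced below Gus.
Above Priya: {Dana, Jade, Cara}. Below Gus: {Tess, Jomo, Hugo, Esme, Lior, Dana, Jade, Cara}.
Intersection: {Dana, Jade, Cara} — 3.

3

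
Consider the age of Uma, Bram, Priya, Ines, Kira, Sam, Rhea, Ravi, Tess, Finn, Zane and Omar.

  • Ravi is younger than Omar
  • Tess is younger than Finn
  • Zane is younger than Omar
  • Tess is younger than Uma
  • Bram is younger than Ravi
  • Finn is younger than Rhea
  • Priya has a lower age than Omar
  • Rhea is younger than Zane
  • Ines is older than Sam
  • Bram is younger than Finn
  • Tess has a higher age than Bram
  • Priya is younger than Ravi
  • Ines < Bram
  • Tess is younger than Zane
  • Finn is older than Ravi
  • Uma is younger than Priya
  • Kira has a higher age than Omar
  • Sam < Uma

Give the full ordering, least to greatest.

Sam < Ines < Bram < Tess < Uma < Priya < Ravi < Finn < Rhea < Zane < Omar < Kira

The consecutive links are each given: Sam < Ines; Ines < Bram; Bram < Tess; Tess < Uma; Uma < Priya; Priya < Ravi; Ravi < Finn; Finn < Rhea; Rhea < Zane; Zane < Omar; Omar < Kira.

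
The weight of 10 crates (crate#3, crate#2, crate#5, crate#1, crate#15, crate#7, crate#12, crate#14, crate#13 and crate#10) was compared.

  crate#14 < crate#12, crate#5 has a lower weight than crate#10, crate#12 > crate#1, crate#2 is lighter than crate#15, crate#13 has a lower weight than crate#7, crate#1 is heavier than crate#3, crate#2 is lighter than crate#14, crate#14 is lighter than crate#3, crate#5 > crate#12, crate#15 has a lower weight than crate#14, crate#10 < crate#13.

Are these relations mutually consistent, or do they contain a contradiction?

The single ordering crate#2 < crate#15 < crate#14 < crate#3 < crate#1 < crate#12 < crate#5 < crate#10 < crate#13 < crate#7 satisfies every listed relation, so no contradiction arises.

consistent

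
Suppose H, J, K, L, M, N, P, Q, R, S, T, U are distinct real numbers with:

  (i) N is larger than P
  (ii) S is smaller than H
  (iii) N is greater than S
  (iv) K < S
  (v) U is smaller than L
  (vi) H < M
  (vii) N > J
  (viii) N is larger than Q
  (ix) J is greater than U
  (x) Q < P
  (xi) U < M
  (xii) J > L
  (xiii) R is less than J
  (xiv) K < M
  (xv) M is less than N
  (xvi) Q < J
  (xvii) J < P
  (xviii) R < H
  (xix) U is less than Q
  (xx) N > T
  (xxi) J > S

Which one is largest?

N

K is not greatest since K < S; S is not greatest since S < J; U is not greatest since U < M; Q is not greatest since Q < P; R is not greatest since R < J; H is not greatest since H < M; L is not greatest since L < J; M is not greatest since M < N; T is not greatest since T < N; J is not greatest since J < N; P is not greatest since P < N.
Only N has nothing above it, so N is the largest.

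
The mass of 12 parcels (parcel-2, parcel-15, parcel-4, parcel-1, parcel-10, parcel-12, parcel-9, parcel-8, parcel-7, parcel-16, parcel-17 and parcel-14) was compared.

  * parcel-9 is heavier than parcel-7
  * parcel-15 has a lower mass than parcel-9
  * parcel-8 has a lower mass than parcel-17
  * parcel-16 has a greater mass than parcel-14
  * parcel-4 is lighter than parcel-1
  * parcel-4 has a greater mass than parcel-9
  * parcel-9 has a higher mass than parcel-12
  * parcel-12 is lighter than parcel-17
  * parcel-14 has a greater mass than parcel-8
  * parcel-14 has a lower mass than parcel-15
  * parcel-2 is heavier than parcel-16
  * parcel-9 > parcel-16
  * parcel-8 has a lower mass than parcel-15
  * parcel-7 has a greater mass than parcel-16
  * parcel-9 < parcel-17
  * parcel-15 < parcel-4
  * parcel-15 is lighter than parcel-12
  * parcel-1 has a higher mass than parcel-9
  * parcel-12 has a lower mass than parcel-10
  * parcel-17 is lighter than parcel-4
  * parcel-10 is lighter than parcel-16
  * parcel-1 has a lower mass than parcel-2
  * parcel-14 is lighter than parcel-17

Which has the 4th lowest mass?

parcel-12

Piecing the relations together gives one ordering: parcel-8 < parcel-14 < parcel-15 < parcel-12 < parcel-10 < parcel-16 < parcel-7 < parcel-9 < parcel-17 < parcel-4 < parcel-1 < parcel-2.
The 4th smallest is parcel-12.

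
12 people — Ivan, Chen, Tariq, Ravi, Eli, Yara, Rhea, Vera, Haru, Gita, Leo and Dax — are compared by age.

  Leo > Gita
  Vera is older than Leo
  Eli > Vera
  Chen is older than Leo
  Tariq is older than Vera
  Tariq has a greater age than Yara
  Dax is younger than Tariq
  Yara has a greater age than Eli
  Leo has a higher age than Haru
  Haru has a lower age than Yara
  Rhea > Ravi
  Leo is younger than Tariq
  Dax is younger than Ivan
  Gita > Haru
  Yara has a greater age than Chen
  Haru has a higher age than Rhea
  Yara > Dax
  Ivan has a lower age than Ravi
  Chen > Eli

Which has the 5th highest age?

Piecing the relations together gives one ordering: Dax < Ivan < Ravi < Rhea < Haru < Gita < Leo < Vera < Eli < Chen < Yara < Tariq.
Counting 5 from the largest end gives Vera.

Vera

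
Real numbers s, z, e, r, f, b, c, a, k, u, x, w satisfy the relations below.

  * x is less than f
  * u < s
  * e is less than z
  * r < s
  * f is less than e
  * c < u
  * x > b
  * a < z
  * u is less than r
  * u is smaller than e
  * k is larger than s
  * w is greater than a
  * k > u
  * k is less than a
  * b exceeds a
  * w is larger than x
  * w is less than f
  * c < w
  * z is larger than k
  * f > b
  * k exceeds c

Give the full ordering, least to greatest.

Nothing is placed below c, so it is least; from there c < u; u < r; r < s; s < k; k < a; a < b; b < x; x < w; w < f; f < e; e < z, each given directly.

c < u < r < s < k < a < b < x < w < f < e < z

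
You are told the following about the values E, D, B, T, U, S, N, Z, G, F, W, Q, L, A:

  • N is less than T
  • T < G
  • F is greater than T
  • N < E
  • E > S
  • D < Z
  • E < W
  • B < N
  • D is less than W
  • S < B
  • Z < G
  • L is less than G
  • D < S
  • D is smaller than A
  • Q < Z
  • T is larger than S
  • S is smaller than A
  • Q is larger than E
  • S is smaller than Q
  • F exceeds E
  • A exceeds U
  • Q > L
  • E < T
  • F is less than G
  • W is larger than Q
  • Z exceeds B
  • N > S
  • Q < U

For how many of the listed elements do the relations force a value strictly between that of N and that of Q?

1

Chaining upward from N reaches: E, T, F, Z, W, G, U, A.
Chaining downward from Q reaches: D, S, B, E, L.
Strictly between N and Q are those in both lists: E — 1 element.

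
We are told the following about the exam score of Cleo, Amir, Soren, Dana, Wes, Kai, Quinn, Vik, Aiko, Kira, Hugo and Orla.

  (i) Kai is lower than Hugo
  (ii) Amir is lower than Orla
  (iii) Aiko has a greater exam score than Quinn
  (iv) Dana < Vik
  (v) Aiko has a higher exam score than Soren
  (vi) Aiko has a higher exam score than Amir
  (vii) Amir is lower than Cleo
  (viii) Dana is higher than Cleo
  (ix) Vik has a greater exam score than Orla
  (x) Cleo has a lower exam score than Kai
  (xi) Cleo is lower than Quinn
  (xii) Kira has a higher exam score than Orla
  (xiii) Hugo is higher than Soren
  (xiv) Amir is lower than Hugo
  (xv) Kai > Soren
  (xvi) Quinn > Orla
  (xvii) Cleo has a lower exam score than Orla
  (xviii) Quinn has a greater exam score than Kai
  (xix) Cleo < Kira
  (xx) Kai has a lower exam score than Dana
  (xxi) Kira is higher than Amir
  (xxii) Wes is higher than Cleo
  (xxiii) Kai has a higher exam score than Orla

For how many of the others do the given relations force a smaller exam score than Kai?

Directly below Kai: Cleo, Soren, Orla.
One step further: Amir (4 so far).
Nothing else is reachable below Kai; 4 in all.

4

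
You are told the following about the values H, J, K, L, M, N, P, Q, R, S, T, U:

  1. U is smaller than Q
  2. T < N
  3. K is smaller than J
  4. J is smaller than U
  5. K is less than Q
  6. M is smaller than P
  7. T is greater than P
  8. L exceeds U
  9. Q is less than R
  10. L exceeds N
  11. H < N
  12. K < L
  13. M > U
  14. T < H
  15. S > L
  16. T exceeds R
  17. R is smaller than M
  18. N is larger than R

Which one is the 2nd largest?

L

Chaining the given pairs: K < J < U < Q < R < M < P < T < H < N < L < S.
Counting 2 from the largest end gives L.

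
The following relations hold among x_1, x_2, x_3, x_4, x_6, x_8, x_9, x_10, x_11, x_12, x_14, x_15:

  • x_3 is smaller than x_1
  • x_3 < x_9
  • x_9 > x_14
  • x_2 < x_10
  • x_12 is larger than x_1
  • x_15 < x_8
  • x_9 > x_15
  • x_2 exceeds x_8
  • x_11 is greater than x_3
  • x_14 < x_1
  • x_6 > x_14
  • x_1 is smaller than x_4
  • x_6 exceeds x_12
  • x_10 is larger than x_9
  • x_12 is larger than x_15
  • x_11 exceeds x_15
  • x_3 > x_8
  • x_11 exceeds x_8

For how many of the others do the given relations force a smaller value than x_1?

4

The elements the relations force below x_1 are x_15, x_8, x_3, x_14 — no chain reaches any other.
That is 4.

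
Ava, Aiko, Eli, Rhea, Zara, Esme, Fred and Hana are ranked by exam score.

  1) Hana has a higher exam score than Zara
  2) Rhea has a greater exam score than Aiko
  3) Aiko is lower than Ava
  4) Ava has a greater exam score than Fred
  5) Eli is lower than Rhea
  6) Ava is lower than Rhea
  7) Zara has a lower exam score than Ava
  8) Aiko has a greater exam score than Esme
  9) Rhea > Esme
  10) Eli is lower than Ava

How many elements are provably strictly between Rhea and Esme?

2

The relations place Esme below Rhea. An element lies strictly between them when it is forced above Esme and also forced below Rhea.
Above Esme: {Aiko, Ava}. Below Rhea: {Fred, Eli, Zara, Aiko, Ava}.
Intersection: {Aiko, Ava} — 2.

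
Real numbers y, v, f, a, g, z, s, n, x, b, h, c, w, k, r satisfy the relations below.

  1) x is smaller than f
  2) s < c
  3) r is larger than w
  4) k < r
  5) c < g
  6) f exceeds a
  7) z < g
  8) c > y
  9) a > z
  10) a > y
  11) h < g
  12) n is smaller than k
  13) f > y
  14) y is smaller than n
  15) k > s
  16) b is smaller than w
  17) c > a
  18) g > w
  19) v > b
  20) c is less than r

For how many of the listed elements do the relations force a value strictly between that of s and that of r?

Chaining upward from s reaches: k, c, g.
Chaining downward from r reaches: y, z, b, a, n, k, c, w.
Strictly between s and r are those in both lists: k, c — 2 elements.

2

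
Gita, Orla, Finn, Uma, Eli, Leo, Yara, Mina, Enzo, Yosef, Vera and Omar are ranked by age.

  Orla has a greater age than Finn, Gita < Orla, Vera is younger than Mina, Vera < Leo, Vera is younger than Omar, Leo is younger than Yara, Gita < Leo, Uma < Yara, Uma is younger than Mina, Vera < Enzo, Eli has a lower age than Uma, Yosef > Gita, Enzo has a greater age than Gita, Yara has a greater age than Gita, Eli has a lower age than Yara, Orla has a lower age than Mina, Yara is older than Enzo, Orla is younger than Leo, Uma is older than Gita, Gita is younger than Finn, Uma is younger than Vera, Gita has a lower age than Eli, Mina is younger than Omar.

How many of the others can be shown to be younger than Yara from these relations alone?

Directly below Yara: Gita, Eli, Uma, Enzo, Leo.
One step further: Vera, Orla (7 so far).
One step further: Finn (8 so far).
Nothing else is reachable below Yara; 8 in all.

8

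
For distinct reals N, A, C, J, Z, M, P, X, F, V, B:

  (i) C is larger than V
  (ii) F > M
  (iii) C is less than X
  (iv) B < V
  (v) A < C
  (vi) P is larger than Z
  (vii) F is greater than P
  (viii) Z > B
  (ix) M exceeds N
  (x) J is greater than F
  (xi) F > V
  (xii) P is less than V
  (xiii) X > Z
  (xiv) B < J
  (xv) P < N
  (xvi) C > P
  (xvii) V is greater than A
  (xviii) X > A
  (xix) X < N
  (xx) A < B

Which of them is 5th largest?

X

Piecing the relations together gives one ordering: A < B < Z < P < V < C < X < N < M < F < J.
Counting 5 from the largest end gives X.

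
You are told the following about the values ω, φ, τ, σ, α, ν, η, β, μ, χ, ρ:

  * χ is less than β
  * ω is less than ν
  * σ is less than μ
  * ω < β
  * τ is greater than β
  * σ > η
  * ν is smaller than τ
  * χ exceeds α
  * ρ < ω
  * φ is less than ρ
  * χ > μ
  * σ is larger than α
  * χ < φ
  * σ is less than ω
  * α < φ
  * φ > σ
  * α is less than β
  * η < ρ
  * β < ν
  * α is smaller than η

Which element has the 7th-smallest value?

Chaining the given pairs: α < η < σ < μ < χ < φ < ρ < ω < β < ν < τ.
The 7th smallest is ρ.

ρ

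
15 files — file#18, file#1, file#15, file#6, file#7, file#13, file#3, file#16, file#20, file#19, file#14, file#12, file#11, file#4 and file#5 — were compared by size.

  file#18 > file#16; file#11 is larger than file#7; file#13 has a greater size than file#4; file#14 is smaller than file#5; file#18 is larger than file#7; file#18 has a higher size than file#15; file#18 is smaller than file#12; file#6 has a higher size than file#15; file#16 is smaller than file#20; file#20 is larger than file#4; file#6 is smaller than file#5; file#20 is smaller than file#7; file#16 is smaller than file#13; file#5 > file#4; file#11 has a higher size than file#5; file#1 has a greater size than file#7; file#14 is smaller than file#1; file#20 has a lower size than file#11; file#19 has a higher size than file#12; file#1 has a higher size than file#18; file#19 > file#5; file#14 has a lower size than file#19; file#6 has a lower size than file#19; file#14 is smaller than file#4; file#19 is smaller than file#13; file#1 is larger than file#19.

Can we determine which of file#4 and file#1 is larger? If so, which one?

file#1

Chaining the given relations: file#4 < file#20 < file#7 < file#18 < file#12 < file#19 < file#1.
So file#1 is larger.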